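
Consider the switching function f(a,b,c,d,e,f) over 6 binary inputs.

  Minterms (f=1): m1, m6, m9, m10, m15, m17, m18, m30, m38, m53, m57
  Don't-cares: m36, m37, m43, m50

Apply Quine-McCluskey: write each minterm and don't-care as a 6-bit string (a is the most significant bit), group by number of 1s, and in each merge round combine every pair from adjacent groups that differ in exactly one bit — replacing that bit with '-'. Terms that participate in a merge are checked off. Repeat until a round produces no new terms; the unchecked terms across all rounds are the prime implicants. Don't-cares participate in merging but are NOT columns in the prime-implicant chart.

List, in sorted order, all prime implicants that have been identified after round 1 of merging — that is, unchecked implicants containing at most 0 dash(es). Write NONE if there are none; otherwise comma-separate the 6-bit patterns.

Round 0: 000001✓ 000110✓ 001001✓ 001010 001111 010001✓ 010010✓ 011110 100100✓ 100101✓ 100110✓ 101011 110010✓ 110101✓ 111001
Round 1: -00110 -10010 0-0001 00-001 1-0101 1001-0 10010-
PIs = {-00110, -10010, 0-0001, 00-001, 001010, 001111, 011110, 1-0101, 1001-0, 10010-, 101011, 111001}

001010, 001111, 011110, 101011, 111001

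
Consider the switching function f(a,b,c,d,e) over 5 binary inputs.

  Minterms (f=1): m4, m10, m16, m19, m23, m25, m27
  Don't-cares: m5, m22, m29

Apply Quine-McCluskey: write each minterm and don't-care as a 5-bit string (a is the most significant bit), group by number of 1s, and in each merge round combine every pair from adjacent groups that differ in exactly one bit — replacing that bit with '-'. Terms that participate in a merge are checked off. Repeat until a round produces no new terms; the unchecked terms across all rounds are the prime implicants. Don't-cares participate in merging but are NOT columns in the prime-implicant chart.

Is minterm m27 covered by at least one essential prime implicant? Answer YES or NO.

NO

size-2^0 implicants → 00100(✓)  00101(✓)  01010  10000  10011(✓)  10110(✓)  10111(✓)  11001(✓)  11011(✓)  11101(✓)
size-2^1 implicants → 0010-  1-011  10-11  1011-  11-01  110-1
Unchecked terms (primes): 0010-, 01010, 1-011, 10-11, 10000, 1011-, 11-01, 110-1
Minterm coverage:
  m4 ⊆ 0010- [E]
  m10 ⊆ 01010 [E]
  m16 ⊆ 10000 [E]
  m19 ⊆ 1-011,10-11
  m23 ⊆ 10-11,1011-
  m25 ⊆ 11-01,110-1
  m27 ⊆ 1-011,110-1
E = {0010-, 01010, 10000}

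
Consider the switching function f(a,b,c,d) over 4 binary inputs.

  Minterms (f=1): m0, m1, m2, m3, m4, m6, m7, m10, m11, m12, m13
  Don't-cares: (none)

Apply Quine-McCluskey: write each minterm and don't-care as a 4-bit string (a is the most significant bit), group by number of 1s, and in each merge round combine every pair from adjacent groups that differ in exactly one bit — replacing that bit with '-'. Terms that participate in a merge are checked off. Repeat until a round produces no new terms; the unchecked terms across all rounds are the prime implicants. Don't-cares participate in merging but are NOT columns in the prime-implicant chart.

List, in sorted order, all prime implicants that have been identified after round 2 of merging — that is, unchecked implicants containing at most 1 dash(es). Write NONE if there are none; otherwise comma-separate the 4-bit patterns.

Round 0: 0000✓ 0001✓ 0010✓ 0011✓ 0100✓ 0110✓ 0111✓ 1010✓ 1011✓ 1100✓ 1101✓
Round 1: -010✓ -011✓ -100 0-00✓ 0-10✓ 0-11✓ 00-0✓ 00-1✓ 000-✓ 001-✓ 01-0✓ 011-✓ 101-✓ 110-
Round 2: -01- 0--0 0-1- 00--
PIs = {-01-, -100, 0--0, 0-1-, 00--, 110-}

-100, 110-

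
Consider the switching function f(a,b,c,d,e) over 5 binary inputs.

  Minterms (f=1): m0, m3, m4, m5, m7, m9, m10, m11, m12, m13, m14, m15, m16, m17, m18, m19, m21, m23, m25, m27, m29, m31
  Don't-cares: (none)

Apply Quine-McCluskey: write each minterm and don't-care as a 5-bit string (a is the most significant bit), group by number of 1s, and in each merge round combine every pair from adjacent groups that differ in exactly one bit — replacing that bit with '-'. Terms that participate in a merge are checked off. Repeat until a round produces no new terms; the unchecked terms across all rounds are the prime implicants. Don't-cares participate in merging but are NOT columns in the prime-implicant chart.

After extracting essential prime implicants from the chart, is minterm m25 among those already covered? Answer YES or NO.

YES

size-2^0 implicants → 00000(✓)  00011(✓)  00100(✓)  00101(✓)  00111(✓)  01001(✓)  01010(✓)  01011(✓)  01100(✓)  01101(✓)  01110(✓)  01111(✓)  10000(✓)  10001(✓)  10010(✓)  10011(✓)  10101(✓)  10111(✓)  11001(✓)  11011(✓)  11101(✓)  11111(✓)
size-2^1 implicants → -0000  -0011(✓)  -0101(✓)  -0111(✓)  -1001(✓)  -1011(✓)  -1101(✓)  -1111(✓)  0-011(✓)  0-100(✓)  0-101(✓)  0-111(✓)  00-00  00-11(✓)  001-1(✓)  0010-(✓)  01-01(✓)  01-10(✓)  01-11(✓)  010-1(✓)  0101-(✓)  011-0(✓)  011-1(✓)  0110-(✓)  0111-(✓)  1-001(✓)  1-011(✓)  1-101(✓)  1-111(✓)  10-01(✓)  10-11(✓)  100-0(✓)  100-1(✓)  1000-(✓)  1001-(✓)  101-1(✓)  11-01(✓)  11-11(✓)  110-1(✓)  111-1(✓)
size-2^2 implicants → --011(✓)  --101(✓)  --111(✓)  -0-11(✓)  -01-1(✓)  -1-01(✓)  -1-11(✓)  -10-1(✓)  -11-1(✓)  0--11(✓)  0-1-1(✓)  0-10-  01--1(✓)  01-1-  011--  1--01(✓)  1--11(✓)  1-0-1(✓)  1-1-1(✓)  10--1(✓)  100--  11--1(✓)
size-2^3 implicants → ---11  --1-1  -1--1  1---1
Unchecked terms (primes): ---11, --1-1, -0000, -1--1, 0-10-, 00-00, 01-1-, 011--, 1---1, 100--
Minterm coverage:
  m0 ⊆ -0000,00-00
  m3 ⊆ ---11 [E]
  m4 ⊆ 0-10-,00-00
  m5 ⊆ --1-1,0-10-
  m7 ⊆ ---11,--1-1
  m9 ⊆ -1--1 [E]
  m10 ⊆ 01-1- [E]
  m11 ⊆ ---11,-1--1,01-1-
  m12 ⊆ 0-10-,011--
  m13 ⊆ --1-1,-1--1,0-10-,011--
  m14 ⊆ 01-1-,011--
  m15 ⊆ ---11,--1-1,-1--1,01-1-,011--
  m16 ⊆ -0000,100--
  m17 ⊆ 1---1,100--
  m18 ⊆ 100-- [E]
  m19 ⊆ ---11,1---1,100--
  m21 ⊆ --1-1,1---1
  m23 ⊆ ---11,--1-1,1---1
  m25 ⊆ -1--1,1---1
  m27 ⊆ ---11,-1--1,1---1
  m29 ⊆ --1-1,-1--1,1---1
  m31 ⊆ ---11,--1-1,-1--1,1---1
E = {---11, -1--1, 01-1-, 100--}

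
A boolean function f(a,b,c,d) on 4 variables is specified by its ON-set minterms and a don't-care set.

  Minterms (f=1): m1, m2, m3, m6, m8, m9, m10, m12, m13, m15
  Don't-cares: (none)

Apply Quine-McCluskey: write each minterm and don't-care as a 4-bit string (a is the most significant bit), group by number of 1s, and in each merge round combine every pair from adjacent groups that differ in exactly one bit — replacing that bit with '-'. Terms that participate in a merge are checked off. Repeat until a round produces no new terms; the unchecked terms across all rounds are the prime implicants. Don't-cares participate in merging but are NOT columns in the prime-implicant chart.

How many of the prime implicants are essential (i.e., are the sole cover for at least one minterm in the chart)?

3

Round 0: 0001✓ 0010✓ 0011✓ 0110✓ 1000✓ 1001✓ 1010✓ 1100✓ 1101✓ 1111✓
Round 1: -001 -010 0-10 00-1 001- 1-00✓ 1-01✓ 10-0 100-✓ 11-1 110-✓
Round 2: 1-0-
PIs = {-001, -010, 0-10, 00-1, 001-, 1-0-, 10-0, 11-1}
Coverage chart:
  m1: -001,00-1
  m2: -010,0-10,001-
  m3: 00-1,001-
  m6: 0-10 ←essential
  m8: 1-0-,10-0
  m9: -001,1-0-
  m10: -010,10-0
  m12: 1-0- ←essential
  m13: 1-0-,11-1
  m15: 11-1 ←essential
Essential: 0-10, 1-0-, 11-1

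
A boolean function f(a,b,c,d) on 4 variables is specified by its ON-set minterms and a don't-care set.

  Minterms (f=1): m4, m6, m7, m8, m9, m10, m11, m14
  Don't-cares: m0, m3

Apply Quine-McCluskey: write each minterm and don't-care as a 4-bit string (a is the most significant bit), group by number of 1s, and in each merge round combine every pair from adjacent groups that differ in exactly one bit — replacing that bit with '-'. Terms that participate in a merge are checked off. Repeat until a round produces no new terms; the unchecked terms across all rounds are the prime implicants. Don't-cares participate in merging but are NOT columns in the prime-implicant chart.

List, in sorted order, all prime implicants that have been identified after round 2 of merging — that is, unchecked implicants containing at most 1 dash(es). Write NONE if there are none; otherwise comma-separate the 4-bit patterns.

Round 0: 0000✓ 0011✓ 0100✓ 0110✓ 0111✓ 1000✓ 1001✓ 1010✓ 1011✓ 1110✓
Round 1: -000 -011 -110 0-00 0-11 01-0 011- 1-10 10-0✓ 10-1✓ 100-✓ 101-✓
Round 2: 10--
PIs = {-000, -011, -110, 0-00, 0-11, 01-0, 011-, 1-10, 10--}

-000, -011, -110, 0-00, 0-11, 01-0, 011-, 1-10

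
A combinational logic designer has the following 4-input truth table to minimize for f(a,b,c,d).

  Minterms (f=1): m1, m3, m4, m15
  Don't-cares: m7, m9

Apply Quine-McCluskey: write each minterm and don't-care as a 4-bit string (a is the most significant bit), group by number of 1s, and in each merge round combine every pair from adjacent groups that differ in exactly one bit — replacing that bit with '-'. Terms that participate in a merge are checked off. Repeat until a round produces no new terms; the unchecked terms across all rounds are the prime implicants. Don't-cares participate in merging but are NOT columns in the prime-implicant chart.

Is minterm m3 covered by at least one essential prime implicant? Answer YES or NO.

size-2^0 implicants → 0001(✓)  0011(✓)  0100  0111(✓)  1001(✓)  1111(✓)
size-2^1 implicants → -001  -111  0-11  00-1
Unchecked terms (primes): -001, -111, 0-11, 00-1, 0100
Minterm coverage:
  m1 ⊆ -001,00-1
  m3 ⊆ 0-11,00-1
  m4 ⊆ 0100 [E]
  m15 ⊆ -111 [E]
E = {-111, 0100}

NO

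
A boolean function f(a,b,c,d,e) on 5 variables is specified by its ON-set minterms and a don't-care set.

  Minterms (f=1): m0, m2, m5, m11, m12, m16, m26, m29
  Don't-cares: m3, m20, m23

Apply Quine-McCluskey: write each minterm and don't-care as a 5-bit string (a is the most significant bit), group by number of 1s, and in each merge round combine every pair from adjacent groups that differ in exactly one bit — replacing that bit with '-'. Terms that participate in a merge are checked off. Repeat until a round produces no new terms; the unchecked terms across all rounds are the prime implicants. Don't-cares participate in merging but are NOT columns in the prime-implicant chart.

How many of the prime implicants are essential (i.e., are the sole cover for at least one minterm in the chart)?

5

[col 0] 00000*, 00010*, 00011*, 00101, 01011*, 01100, 10000*, 10100*, 10111, 11010, 11101
[col 1] -0000, 0-011, 000-0, 0001-, 10-00
Prime implicants: -0000, 0-011, 000-0, 0001-, 00101, 01100, 10-00, 10111, 11010, 11101
PI chart (minterm → PIs covering it):
  0 | -0000,000-0
  2 | 000-0,0001-
  5 | 00101  (sole → essential)
  11 | 0-011  (sole → essential)
  12 | 01100  (sole → essential)
  16 | -0000,10-00
  26 | 11010  (sole → essential)
  29 | 11101  (sole → essential)
Essential prime implicants: 0-011, 00101, 01100, 11010, 11101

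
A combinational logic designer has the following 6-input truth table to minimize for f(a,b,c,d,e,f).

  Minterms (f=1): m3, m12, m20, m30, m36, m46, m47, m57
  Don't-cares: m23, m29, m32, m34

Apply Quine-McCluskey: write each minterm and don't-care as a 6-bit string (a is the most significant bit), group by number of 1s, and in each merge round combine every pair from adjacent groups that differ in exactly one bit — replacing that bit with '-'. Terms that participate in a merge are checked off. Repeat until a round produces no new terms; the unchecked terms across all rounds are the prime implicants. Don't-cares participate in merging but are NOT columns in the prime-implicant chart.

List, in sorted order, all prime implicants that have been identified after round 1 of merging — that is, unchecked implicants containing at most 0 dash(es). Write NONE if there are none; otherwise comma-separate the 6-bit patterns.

000011, 001100, 010100, 010111, 011101, 011110, 111001

size-2^0 implicants → 000011  001100  010100  010111  011101  011110  100000(✓)  100010(✓)  100100(✓)  101110(✓)  101111(✓)  111001
size-2^1 implicants → 100-00  1000-0  10111-
Unchecked terms (primes): 000011, 001100, 010100, 010111, 011101, 011110, 100-00, 1000-0, 10111-, 111001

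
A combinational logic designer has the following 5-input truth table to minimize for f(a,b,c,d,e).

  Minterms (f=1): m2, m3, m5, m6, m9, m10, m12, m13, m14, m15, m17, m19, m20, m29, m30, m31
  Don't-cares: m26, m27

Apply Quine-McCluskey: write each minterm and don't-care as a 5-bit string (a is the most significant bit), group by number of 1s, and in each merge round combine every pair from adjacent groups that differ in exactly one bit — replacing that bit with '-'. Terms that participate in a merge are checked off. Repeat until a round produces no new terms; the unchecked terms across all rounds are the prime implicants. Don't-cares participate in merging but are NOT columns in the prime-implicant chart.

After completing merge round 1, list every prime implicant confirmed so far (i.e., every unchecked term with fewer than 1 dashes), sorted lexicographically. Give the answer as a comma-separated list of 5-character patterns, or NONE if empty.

[col 0] 00010*, 00011*, 00101*, 00110*, 01001*, 01010*, 01100*, 01101*, 01110*, 01111*, 10001*, 10011*, 10100, 11010*, 11011*, 11101*, 11110*, 11111*
[col 1] -0011, -1010*, -1101*, -1110*, -1111*, 0-010*, 0-101, 0-110*, 00-10*, 0001-, 01-01, 01-10*, 011-0*, 011-1*, 0110-*, 0111-*, 1-011, 100-1, 11-10*, 11-11*, 1101-*, 111-1*, 1111-*
[col 2] -1-10, -11-1, -111-, 0--10, 011--, 11-1-
Prime implicants: -0011, -1-10, -11-1, -111-, 0--10, 0-101, 0001-, 01-01, 011--, 1-011, 100-1, 10100, 11-1-

10100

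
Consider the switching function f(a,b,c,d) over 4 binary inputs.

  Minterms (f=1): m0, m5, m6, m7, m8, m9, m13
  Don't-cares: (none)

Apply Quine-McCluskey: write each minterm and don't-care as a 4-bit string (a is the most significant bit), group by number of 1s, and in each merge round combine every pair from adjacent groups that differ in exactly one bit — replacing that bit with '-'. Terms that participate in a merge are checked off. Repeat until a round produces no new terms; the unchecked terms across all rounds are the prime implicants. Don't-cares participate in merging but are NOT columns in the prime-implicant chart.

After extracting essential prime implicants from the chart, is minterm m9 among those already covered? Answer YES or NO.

size-2^0 implicants → 0000(✓)  0101(✓)  0110(✓)  0111(✓)  1000(✓)  1001(✓)  1101(✓)
size-2^1 implicants → -000  -101  01-1  011-  1-01  100-
Unchecked terms (primes): -000, -101, 01-1, 011-, 1-01, 100-
Minterm coverage:
  m0 ⊆ -000 [E]
  m5 ⊆ -101,01-1
  m6 ⊆ 011- [E]
  m7 ⊆ 01-1,011-
  m8 ⊆ -000,100-
  m9 ⊆ 1-01,100-
  m13 ⊆ -101,1-01
E = {-000, 011-}

NO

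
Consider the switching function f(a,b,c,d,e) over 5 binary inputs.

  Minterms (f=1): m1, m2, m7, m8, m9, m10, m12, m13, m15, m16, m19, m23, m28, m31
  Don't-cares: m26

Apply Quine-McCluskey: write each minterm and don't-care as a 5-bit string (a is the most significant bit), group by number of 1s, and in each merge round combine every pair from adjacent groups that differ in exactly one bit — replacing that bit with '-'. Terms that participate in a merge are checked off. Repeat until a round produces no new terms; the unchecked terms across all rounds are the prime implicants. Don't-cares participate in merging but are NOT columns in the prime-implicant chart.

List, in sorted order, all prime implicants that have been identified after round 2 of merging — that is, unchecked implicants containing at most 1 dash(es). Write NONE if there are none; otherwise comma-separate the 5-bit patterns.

-1010, -1100, 0-001, 0-010, 010-0, 011-1, 10-11, 10000

[col 0] 00001*, 00010*, 00111*, 01000*, 01001*, 01010*, 01100*, 01101*, 01111*, 10000, 10011*, 10111*, 11010*, 11100*, 11111*
[col 1] -0111*, -1010, -1100, -1111*, 0-001, 0-010, 0-111*, 01-00*, 01-01*, 010-0, 0100-*, 011-1, 0110-*, 1-111*, 10-11
[col 2] --111, 01-0-
Prime implicants: --111, -1010, -1100, 0-001, 0-010, 01-0-, 010-0, 011-1, 10-11, 10000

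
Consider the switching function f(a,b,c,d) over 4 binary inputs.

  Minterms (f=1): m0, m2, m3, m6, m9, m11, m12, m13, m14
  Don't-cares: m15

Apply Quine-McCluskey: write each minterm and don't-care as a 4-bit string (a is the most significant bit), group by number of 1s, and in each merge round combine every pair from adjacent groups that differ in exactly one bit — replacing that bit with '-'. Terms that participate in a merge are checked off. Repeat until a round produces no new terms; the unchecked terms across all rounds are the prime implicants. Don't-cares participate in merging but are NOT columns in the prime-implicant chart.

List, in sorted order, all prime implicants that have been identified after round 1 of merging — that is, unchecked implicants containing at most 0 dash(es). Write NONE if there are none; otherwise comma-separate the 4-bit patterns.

NONE

Round 0: 0000✓ 0010✓ 0011✓ 0110✓ 1001✓ 1011✓ 1100✓ 1101✓ 1110✓ 1111✓
Round 1: -011 -110 0-10 00-0 001- 1-01✓ 1-11✓ 10-1✓ 11-0✓ 11-1✓ 110-✓ 111-✓
Round 2: 1--1 11--
PIs = {-011, -110, 0-10, 00-0, 001-, 1--1, 11--}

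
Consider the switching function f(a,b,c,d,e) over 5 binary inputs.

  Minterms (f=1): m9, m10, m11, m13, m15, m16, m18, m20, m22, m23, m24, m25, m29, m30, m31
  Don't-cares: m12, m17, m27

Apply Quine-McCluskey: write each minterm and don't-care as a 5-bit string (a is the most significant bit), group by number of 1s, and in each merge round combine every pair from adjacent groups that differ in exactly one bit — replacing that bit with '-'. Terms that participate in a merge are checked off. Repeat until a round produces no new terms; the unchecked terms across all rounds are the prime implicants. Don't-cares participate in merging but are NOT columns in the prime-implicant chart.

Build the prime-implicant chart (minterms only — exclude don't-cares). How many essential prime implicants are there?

5

[col 0] 01001*, 01010*, 01011*, 01100*, 01101*, 01111*, 10000*, 10001*, 10010*, 10100*, 10110*, 10111*, 11000*, 11001*, 11011*, 11101*, 11110*, 11111*
[col 1] -1001*, -1011*, -1101*, -1111*, 01-01*, 01-11*, 010-1*, 0101-, 011-1*, 0110-, 1-000*, 1-001*, 1-110*, 1-111*, 10-00*, 10-10*, 100-0*, 1000-*, 101-0*, 1011-*, 11-01*, 11-11*, 110-1*, 1100-*, 111-1*, 1111-*
[col 2] -1-01*, -1-11*, -10-1*, -11-1*, 01--1*, 1-00-, 1-11-, 10--0, 11--1*
[col 3] -1--1
Prime implicants: -1--1, 0101-, 0110-, 1-00-, 1-11-, 10--0
PI chart (minterm → PIs covering it):
  9 | -1--1  (sole → essential)
  10 | 0101-  (sole → essential)
  11 | -1--1,0101-
  13 | -1--1,0110-
  15 | -1--1  (sole → essential)
  16 | 1-00-,10--0
  18 | 10--0  (sole → essential)
  20 | 10--0  (sole → essential)
  22 | 1-11-,10--0
  23 | 1-11-  (sole → essential)
  24 | 1-00-  (sole → essential)
  25 | -1--1,1-00-
  29 | -1--1  (sole → essential)
  30 | 1-11-  (sole → essential)
  31 | -1--1,1-11-
Essential prime implicants: -1--1, 0101-, 1-00-, 1-11-, 10--0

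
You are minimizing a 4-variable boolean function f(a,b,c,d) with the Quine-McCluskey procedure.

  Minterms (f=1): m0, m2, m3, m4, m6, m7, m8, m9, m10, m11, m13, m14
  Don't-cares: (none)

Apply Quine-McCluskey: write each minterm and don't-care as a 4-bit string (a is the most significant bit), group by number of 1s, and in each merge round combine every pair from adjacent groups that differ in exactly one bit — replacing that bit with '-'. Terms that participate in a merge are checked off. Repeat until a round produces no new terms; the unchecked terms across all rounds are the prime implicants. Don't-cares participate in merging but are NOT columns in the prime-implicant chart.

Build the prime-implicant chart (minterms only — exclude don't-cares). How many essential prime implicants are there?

size-2^0 implicants → 0000(✓)  0010(✓)  0011(✓)  0100(✓)  0110(✓)  0111(✓)  1000(✓)  1001(✓)  1010(✓)  1011(✓)  1101(✓)  1110(✓)
size-2^1 implicants → -000(✓)  -010(✓)  -011(✓)  -110(✓)  0-00(✓)  0-10(✓)  0-11(✓)  00-0(✓)  001-(✓)  01-0(✓)  011-(✓)  1-01  1-10(✓)  10-0(✓)  10-1(✓)  100-(✓)  101-(✓)
size-2^2 implicants → --10  -0-0  -01-  0--0  0-1-  10--
Unchecked terms (primes): --10, -0-0, -01-, 0--0, 0-1-, 1-01, 10--
Minterm coverage:
  m0 ⊆ -0-0,0--0
  m2 ⊆ --10,-0-0,-01-,0--0,0-1-
  m3 ⊆ -01-,0-1-
  m4 ⊆ 0--0 [E]
  m6 ⊆ --10,0--0,0-1-
  m7 ⊆ 0-1- [E]
  m8 ⊆ -0-0,10--
  m9 ⊆ 1-01,10--
  m10 ⊆ --10,-0-0,-01-,10--
  m11 ⊆ -01-,10--
  m13 ⊆ 1-01 [E]
  m14 ⊆ --10 [E]
E = {--10, 0--0, 0-1-, 1-01}

4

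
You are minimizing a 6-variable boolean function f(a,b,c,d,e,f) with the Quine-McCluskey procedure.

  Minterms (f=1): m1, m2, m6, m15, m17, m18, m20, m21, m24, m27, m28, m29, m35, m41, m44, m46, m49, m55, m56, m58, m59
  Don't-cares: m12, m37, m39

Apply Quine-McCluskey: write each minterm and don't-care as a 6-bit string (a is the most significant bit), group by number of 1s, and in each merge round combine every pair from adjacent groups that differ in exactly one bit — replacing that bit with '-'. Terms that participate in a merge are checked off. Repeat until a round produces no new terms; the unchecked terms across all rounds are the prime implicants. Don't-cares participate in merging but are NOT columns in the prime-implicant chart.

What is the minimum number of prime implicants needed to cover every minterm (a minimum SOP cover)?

size-2^0 implicants → 000001(✓)  000010(✓)  000110(✓)  001100(✓)  001111  010001(✓)  010010(✓)  010100(✓)  010101(✓)  011000(✓)  011011(✓)  011100(✓)  011101(✓)  100011(✓)  100101(✓)  100111(✓)  101001  101100(✓)  101110(✓)  110001(✓)  110111(✓)  111000(✓)  111010(✓)  111011(✓)
size-2^1 implicants → -01100  -10001  -11000  -11011  0-0001  0-0010  0-1100  000-10  01-100(✓)  01-101(✓)  010-01  01010-(✓)  011-00  01110-(✓)  1-0111  100-11  1001-1  1011-0  1110-0  11101-
size-2^2 implicants → 01-10-
Unchecked terms (primes): -01100, -10001, -11000, -11011, 0-0001, 0-0010, 0-1100, 000-10, 001111, 01-10-, 010-01, 011-00, 1-0111, 100-11, 1001-1, 101001, 1011-0, 1110-0, 11101-
Minterm coverage:
  m1 ⊆ 0-0001 [E]
  m2 ⊆ 0-0010,000-10
  m6 ⊆ 000-10 [E]
  m15 ⊆ 001111 [E]
  m17 ⊆ -10001,0-0001,010-01
  m18 ⊆ 0-0010 [E]
  m20 ⊆ 01-10- [E]
  m21 ⊆ 01-10-,010-01
  m24 ⊆ -11000,011-00
  m27 ⊆ -11011 [E]
  m28 ⊆ 0-1100,01-10-,011-00
  m29 ⊆ 01-10- [E]
  m35 ⊆ 100-11 [E]
  m41 ⊆ 101001 [E]
  m44 ⊆ -01100,1011-0
  m46 ⊆ 1011-0 [E]
  m49 ⊆ -10001 [E]
  m55 ⊆ 1-0111 [E]
  m56 ⊆ -11000,1110-0
  m58 ⊆ 1110-0,11101-
  m59 ⊆ -11011,11101-
E = {-10001, -11011, 0-0001, 0-0010, 000-10, 001111, 01-10-, 1-0111, 100-11, 101001, 1011-0}
Petrick residual → -11000, 1110-0
Cover = bc'd'e'f + bcd'e'f' + bcd'ef + a'c'd'e'f + a'c'd'ef' + a'b'c'ef' + a'b'cdef + a'bde' + ac'def + ab'c'ef + ab'cd'e'f + ab'cdf' + abcd'f'  |cover|=13

13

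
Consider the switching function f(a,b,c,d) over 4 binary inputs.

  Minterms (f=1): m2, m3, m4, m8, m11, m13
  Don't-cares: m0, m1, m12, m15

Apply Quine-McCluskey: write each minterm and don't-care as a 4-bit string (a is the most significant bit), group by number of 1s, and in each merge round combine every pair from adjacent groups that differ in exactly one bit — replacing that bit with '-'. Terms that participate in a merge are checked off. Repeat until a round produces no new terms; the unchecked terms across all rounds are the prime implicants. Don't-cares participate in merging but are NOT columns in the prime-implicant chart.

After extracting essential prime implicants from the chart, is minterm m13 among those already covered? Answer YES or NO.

NO

[col 0] 0000*, 0001*, 0010*, 0011*, 0100*, 1000*, 1011*, 1100*, 1101*, 1111*
[col 1] -000*, -011, -100*, 0-00*, 00-0*, 00-1*, 000-*, 001-*, 1-00*, 1-11, 11-1, 110-
[col 2] --00, 00--
Prime implicants: --00, -011, 00--, 1-11, 11-1, 110-
PI chart (minterm → PIs covering it):
  2 | 00--  (sole → essential)
  3 | -011,00--
  4 | --00  (sole → essential)
  8 | --00  (sole → essential)
  11 | -011,1-11
  13 | 11-1,110-
Essential prime implicants: --00, 00--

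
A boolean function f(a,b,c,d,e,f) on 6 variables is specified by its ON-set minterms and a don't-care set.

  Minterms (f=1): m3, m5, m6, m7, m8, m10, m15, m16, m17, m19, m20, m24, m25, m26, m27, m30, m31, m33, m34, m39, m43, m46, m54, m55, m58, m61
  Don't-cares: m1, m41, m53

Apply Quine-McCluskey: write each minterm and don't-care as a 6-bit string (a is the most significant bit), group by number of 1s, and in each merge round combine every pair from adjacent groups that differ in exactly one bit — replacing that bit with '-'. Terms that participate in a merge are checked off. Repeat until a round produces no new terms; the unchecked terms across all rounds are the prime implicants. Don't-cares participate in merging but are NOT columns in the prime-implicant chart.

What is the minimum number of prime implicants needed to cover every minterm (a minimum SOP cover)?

[col 0] 000001*, 000011*, 000101*, 000110*, 000111*, 001000*, 001010*, 001111*, 010000*, 010001*, 010011*, 010100*, 011000*, 011001*, 011010*, 011011*, 011110*, 011111*, 100001*, 100010, 100111*, 101001*, 101011*, 101110, 110101*, 110110*, 110111*, 111010*, 111101*
[col 1] -00001, -00111, -11010, 0-0001*, 0-0011*, 0-1000*, 0-1010*, 0-1111, 00-111, 000-01*, 000-11*, 0000-1*, 0001-1*, 00011-, 0010-0*, 01-000*, 01-001*, 01-011*, 010-00, 0100-1*, 01000-*, 011-10*, 011-11*, 0110-0*, 0110-1*, 01100-*, 01101-*, 01111-*, 1-0111, 10-001, 1010-1, 11-101, 1101-1, 11011-
[col 2] 0-00-1, 0-10-0, 000--1, 01-0-1, 01-00-, 011-1-, 0110--
Prime implicants: -00001, -00111, -11010, 0-00-1, 0-10-0, 0-1111, 00-111, 000--1, 00011-, 01-0-1, 01-00-, 010-00, 011-1-, 0110--, 1-0111, 10-001, 100010, 1010-1, 101110, 11-101, 1101-1, 11011-
PI chart (minterm → PIs covering it):
  3 | 0-00-1,000--1
  5 | 000--1  (sole → essential)
  6 | 00011-  (sole → essential)
  7 | -00111,00-111,000--1,00011-
  8 | 0-10-0  (sole → essential)
  10 | 0-10-0  (sole → essential)
  15 | 0-1111,00-111
  16 | 01-00-,010-00
  17 | 0-00-1,01-0-1,01-00-
  19 | 0-00-1,01-0-1
  20 | 010-00  (sole → essential)
  24 | 0-10-0,01-00-,0110--
  25 | 01-0-1,01-00-,0110--
  26 | -11010,0-10-0,011-1-,0110--
  27 | 01-0-1,011-1-,0110--
  30 | 011-1-  (sole → essential)
  31 | 0-1111,011-1-
  33 | -00001,10-001
  34 | 100010  (sole → essential)
  39 | -00111,1-0111
  43 | 1010-1  (sole → essential)
  46 | 101110  (sole → essential)
  54 | 11011-  (sole → essential)
  55 | 1-0111,1101-1,11011-
  58 | -11010  (sole → essential)
  61 | 11-101  (sole → essential)
Essential prime implicants: -11010, 0-10-0, 000--1, 00011-, 010-00, 011-1-, 100010, 1010-1, 101110, 11-101, 11011-
Petrick residual → -00001, -00111, 0-1111, 01-0-1
Minimum SOP uses 15 PIs: b'c'd'e'f + b'c'def + bcd'ef' + a'cd'f' + a'cdef + a'b'c'f + a'b'c'de + a'bd'f + a'bc'e'f' + a'bce + ab'c'd'ef' + ab'cd'f + ab'cdef' + abde'f + abc'de

15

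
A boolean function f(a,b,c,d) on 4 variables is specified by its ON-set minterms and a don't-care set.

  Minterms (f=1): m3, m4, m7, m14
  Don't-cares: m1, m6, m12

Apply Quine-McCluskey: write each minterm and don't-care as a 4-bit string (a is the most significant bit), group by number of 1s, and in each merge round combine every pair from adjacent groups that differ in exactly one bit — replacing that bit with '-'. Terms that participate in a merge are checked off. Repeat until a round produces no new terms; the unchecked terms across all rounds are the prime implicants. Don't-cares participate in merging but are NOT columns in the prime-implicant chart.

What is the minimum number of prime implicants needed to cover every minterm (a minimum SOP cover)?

size-2^0 implicants → 0001(✓)  0011(✓)  0100(✓)  0110(✓)  0111(✓)  1100(✓)  1110(✓)
size-2^1 implicants → -100(✓)  -110(✓)  0-11  00-1  01-0(✓)  011-  11-0(✓)
size-2^2 implicants → -1-0
Unchecked terms (primes): -1-0, 0-11, 00-1, 011-
Minterm coverage:
  m3 ⊆ 0-11,00-1
  m4 ⊆ -1-0 [E]
  m7 ⊆ 0-11,011-
  m14 ⊆ -1-0 [E]
E = {-1-0}
Petrick residual → 0-11
Cover = bd' + a'cd  |cover|=2

2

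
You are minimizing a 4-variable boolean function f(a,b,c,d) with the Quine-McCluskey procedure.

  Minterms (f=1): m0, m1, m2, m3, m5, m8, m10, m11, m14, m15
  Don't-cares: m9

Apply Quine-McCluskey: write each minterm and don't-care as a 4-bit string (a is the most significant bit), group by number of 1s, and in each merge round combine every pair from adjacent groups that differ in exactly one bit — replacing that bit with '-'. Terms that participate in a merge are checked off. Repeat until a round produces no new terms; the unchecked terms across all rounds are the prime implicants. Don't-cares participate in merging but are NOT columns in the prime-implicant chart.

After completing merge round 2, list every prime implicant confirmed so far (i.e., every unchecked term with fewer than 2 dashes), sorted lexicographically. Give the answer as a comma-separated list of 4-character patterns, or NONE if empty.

0-01

[col 0] 0000*, 0001*, 0010*, 0011*, 0101*, 1000*, 1001*, 1010*, 1011*, 1110*, 1111*
[col 1] -000*, -001*, -010*, -011*, 0-01, 00-0*, 00-1*, 000-*, 001-*, 1-10*, 1-11*, 10-0*, 10-1*, 100-*, 101-*, 111-*
[col 2] -0-0*, -0-1*, -00-*, -01-*, 00--*, 1-1-, 10--*
[col 3] -0--
Prime implicants: -0--, 0-01, 1-1-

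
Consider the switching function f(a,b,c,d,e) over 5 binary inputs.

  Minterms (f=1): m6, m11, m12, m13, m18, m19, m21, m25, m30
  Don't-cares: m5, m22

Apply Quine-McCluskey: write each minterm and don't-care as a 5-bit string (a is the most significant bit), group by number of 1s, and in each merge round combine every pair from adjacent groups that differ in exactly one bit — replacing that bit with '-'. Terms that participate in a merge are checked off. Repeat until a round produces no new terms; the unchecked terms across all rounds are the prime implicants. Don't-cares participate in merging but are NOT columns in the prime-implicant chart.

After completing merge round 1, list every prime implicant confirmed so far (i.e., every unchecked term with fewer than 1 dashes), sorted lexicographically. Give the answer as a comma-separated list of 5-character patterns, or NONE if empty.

01011, 11001

[col 0] 00101*, 00110*, 01011, 01100*, 01101*, 10010*, 10011*, 10101*, 10110*, 11001, 11110*
[col 1] -0101, -0110, 0-101, 0110-, 1-110, 10-10, 1001-
Prime implicants: -0101, -0110, 0-101, 01011, 0110-, 1-110, 10-10, 1001-, 11001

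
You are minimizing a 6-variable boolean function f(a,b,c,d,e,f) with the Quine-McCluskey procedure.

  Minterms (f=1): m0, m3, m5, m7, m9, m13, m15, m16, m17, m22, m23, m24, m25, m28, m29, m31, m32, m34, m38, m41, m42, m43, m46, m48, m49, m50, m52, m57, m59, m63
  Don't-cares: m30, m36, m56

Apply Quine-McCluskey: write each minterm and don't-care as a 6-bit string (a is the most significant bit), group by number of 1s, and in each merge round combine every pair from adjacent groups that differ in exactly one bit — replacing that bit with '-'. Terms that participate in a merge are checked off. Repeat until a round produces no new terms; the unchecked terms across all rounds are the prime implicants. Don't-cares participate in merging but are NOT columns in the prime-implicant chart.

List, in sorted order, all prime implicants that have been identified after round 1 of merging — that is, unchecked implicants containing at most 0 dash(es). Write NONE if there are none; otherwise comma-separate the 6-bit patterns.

Round 0: 000000✓ 000011✓ 000101✓ 000111✓ 001001✓ 001101✓ 001111✓ 010000✓ 010001✓ 010110✓ 010111✓ 011000✓ 011001✓ 011100✓ 011101✓ 011110✓ 011111✓ 100000✓ 100010✓ 100100✓ 100110✓ 101001✓ 101010✓ 101011✓ 101110✓ 110000✓ 110001✓ 110010✓ 110100✓ 111000✓ 111001✓ 111011✓ 111111✓
Round 1: -00000✓ -01001✓ -10000✓ -10001✓ -11000✓ -11001✓ -11111 0-0000✓ 0-0111✓ 0-1001✓ 0-1101✓ 0-1111✓ 00-101✓ 00-111✓ 000-11 0001-1✓ 001-01✓ 0011-1✓ 01-000✓ 01-001✓ 01-110✓ 01-111✓ 01000-✓ 01011-✓ 011-00✓ 011-01✓ 01100-✓ 0111-0✓ 0111-1✓ 01110-✓ 01111-✓ 1-0000✓ 1-0010✓ 1-0100✓ 1-1001✓ 1-1011✓ 10-010✓ 10-110✓ 100-00✓ 100-10✓ 1000-0✓ 1001-0✓ 101-10✓ 1010-1✓ 10101- 11-000✓ 11-001✓ 110-00✓ 1100-0✓ 11000-✓ 111-11 1110-1✓ 11100-✓
Round 2: --0000 --1001 -1-000✓ -1-001✓ -1000-✓ -1100-✓ 0--111 0-1-01 0-11-1 00-1-1 01-00-✓ 01-11- 011-0- 0111-- 1-0-00 1-00-0 1-10-1 10--10 100--0 11-00-✓
Round 3: -1-00-
PIs = {--0000, --1001, -1-00-, -11111, 0--111, 0-1-01, 0-11-1, 00-1-1, 000-11, 01-11-, 011-0-, 0111--, 1-0-00, 1-00-0, 1-10-1, 10--10, 100--0, 10101-, 111-11}

NONE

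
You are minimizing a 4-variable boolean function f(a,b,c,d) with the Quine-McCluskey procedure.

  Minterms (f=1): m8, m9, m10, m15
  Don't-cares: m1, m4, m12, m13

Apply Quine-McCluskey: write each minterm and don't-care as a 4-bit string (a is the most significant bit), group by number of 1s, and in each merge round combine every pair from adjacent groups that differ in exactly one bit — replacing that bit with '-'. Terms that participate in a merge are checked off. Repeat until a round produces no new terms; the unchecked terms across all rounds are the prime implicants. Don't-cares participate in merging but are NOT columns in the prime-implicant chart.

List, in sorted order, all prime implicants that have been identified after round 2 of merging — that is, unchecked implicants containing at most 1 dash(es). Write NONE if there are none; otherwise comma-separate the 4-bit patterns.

[col 0] 0001*, 0100*, 1000*, 1001*, 1010*, 1100*, 1101*, 1111*
[col 1] -001, -100, 1-00*, 1-01*, 10-0, 100-*, 11-1, 110-*
[col 2] 1-0-
Prime implicants: -001, -100, 1-0-, 10-0, 11-1

-001, -100, 10-0, 11-1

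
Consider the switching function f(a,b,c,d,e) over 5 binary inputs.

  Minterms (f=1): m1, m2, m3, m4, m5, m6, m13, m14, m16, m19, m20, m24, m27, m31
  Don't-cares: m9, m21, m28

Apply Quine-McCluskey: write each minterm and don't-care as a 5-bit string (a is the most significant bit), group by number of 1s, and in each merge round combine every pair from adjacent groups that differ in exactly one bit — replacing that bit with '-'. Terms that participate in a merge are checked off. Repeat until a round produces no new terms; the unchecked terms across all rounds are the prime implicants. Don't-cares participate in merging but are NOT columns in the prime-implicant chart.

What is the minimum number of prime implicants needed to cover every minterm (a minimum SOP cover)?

size-2^0 implicants → 00001(✓)  00010(✓)  00011(✓)  00100(✓)  00101(✓)  00110(✓)  01001(✓)  01101(✓)  01110(✓)  10000(✓)  10011(✓)  10100(✓)  10101(✓)  11000(✓)  11011(✓)  11100(✓)  11111(✓)
size-2^1 implicants → -0011  -0100(✓)  -0101(✓)  0-001(✓)  0-101(✓)  0-110  00-01(✓)  00-10  000-1  0001-  001-0  0010-(✓)  01-01(✓)  1-000(✓)  1-011  1-100(✓)  10-00(✓)  1010-(✓)  11-00(✓)  11-11
size-2^2 implicants → -010-  0--01  1--00
Unchecked terms (primes): -0011, -010-, 0--01, 0-110, 00-10, 000-1, 0001-, 001-0, 1--00, 1-011, 11-11
Minterm coverage:
  m1 ⊆ 0--01,000-1
  m2 ⊆ 00-10,0001-
  m3 ⊆ -0011,000-1,0001-
  m4 ⊆ -010-,001-0
  m5 ⊆ -010-,0--01
  m6 ⊆ 0-110,00-10,001-0
  m13 ⊆ 0--01 [E]
  m14 ⊆ 0-110 [E]
  m16 ⊆ 1--00 [E]
  m19 ⊆ -0011,1-011
  m20 ⊆ -010-,1--00
  m24 ⊆ 1--00 [E]
  m27 ⊆ 1-011,11-11
  m31 ⊆ 11-11 [E]
E = {0--01, 0-110, 1--00, 11-11}
Petrick residual → -0011, -010-, 00-10
Cover = b'c'de + b'cd' + a'd'e + a'cde' + a'b'de' + ad'e' + abde  |cover|=7

7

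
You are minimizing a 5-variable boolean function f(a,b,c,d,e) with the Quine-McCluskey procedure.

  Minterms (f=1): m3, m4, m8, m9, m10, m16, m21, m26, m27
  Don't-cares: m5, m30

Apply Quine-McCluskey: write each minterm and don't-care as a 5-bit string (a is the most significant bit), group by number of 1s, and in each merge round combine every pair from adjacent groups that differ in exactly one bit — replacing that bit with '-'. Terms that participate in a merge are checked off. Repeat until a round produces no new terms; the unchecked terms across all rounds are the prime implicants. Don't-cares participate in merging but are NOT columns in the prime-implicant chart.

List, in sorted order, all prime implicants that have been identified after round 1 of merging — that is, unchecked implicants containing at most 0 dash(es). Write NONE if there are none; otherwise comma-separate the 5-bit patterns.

Round 0: 00011 00100✓ 00101✓ 01000✓ 01001✓ 01010✓ 10000 10101✓ 11010✓ 11011✓ 11110✓
Round 1: -0101 -1010 0010- 010-0 0100- 11-10 1101-
PIs = {-0101, -1010, 00011, 0010-, 010-0, 0100-, 10000, 11-10, 1101-}

00011, 10000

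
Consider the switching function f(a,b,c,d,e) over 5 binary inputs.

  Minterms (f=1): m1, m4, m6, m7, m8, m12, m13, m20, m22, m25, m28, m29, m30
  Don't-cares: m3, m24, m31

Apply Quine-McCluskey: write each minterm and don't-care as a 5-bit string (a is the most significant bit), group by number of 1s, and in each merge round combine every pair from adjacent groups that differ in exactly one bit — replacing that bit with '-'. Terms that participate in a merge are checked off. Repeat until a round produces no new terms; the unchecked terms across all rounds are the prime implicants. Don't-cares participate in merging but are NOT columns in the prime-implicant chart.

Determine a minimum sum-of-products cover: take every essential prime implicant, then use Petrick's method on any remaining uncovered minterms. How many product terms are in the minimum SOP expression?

size-2^0 implicants → 00001(✓)  00011(✓)  00100(✓)  00110(✓)  00111(✓)  01000(✓)  01100(✓)  01101(✓)  10100(✓)  10110(✓)  11000(✓)  11001(✓)  11100(✓)  11101(✓)  11110(✓)  11111(✓)
size-2^1 implicants → -0100(✓)  -0110(✓)  -1000(✓)  -1100(✓)  -1101(✓)  0-100(✓)  00-11  000-1  001-0(✓)  0011-  01-00(✓)  0110-(✓)  1-100(✓)  1-110(✓)  101-0(✓)  11-00(✓)  11-01(✓)  1100-(✓)  111-0(✓)  111-1(✓)  1110-(✓)  1111-(✓)
size-2^2 implicants → --100  -01-0  -1-00  -110-  1-1-0  11-0-  111--
Unchecked terms (primes): --100, -01-0, -1-00, -110-, 00-11, 000-1, 0011-, 1-1-0, 11-0-, 111--
Minterm coverage:
  m1 ⊆ 000-1 [E]
  m4 ⊆ --100,-01-0
  m6 ⊆ -01-0,0011-
  m7 ⊆ 00-11,0011-
  m8 ⊆ -1-00 [E]
  m12 ⊆ --100,-1-00,-110-
  m13 ⊆ -110- [E]
  m20 ⊆ --100,-01-0,1-1-0
  m22 ⊆ -01-0,1-1-0
  m25 ⊆ 11-0- [E]
  m28 ⊆ --100,-1-00,-110-,1-1-0,11-0-,111--
  m29 ⊆ -110-,11-0-,111--
  m30 ⊆ 1-1-0,111--
E = {-1-00, -110-, 000-1, 11-0-}
Petrick residual → --100, 0011-, 1-1-0
Cover = cd'e' + bd'e' + bcd' + a'b'c'e + a'b'cd + ace' + abd'  |cover|=7

7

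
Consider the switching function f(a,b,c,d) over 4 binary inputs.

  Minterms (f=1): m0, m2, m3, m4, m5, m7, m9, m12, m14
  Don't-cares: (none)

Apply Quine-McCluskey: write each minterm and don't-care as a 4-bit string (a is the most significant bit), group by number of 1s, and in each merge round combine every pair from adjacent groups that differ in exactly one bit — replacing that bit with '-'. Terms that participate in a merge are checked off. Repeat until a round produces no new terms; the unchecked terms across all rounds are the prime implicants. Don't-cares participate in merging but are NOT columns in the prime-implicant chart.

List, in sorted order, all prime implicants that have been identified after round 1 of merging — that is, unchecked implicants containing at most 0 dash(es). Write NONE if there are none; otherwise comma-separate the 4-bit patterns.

1001

Round 0: 0000✓ 0010✓ 0011✓ 0100✓ 0101✓ 0111✓ 1001 1100✓ 1110✓
Round 1: -100 0-00 0-11 00-0 001- 01-1 010- 11-0
PIs = {-100, 0-00, 0-11, 00-0, 001-, 01-1, 010-, 1001, 11-0}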